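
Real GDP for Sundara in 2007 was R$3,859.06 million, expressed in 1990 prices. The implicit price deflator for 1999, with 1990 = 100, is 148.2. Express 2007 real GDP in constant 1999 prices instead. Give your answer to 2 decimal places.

R$5,719.13 million

Real GDP in 1999 prices = Real GDP in 1990 prices × (P_1999/P_1990) = 3859.06 × 1.482 = 5719.13.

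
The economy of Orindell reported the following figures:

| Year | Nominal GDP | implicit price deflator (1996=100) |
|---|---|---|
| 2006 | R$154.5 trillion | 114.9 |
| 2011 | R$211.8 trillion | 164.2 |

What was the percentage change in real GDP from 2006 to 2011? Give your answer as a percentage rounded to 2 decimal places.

Real GDP 2006 = 154.5 / 1.149 = 134.46.
Real GDP 2011 = 211.8 / 1.642 = 128.99.
Real growth = 128.99 / 134.46 − 1 = -0.0407.

-4.07%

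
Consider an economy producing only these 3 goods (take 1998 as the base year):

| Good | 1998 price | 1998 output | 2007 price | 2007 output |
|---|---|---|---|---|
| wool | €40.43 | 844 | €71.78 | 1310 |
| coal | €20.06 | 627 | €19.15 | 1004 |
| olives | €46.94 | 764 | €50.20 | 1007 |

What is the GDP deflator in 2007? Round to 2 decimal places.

136.09

Nominal GDP 2007 = 71.78·1310 + 19.15·1004 + 50.20·1007 = 163809.80.
Real GDP 2007 (at 1998 prices) = 40.43·1310 + 20.06·1004 + 46.94·1007 = 120372.12.
Deflator = Nominal/Real × 100 = 163809.80/120372.12 × 100 = 136.086.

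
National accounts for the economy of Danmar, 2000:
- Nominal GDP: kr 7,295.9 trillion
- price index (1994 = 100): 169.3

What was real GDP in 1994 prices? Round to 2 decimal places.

kr 4,309.45 trillion

Real GDP = Nominal / (price index/100) = 7295.9 / 1.693 = 4309.45.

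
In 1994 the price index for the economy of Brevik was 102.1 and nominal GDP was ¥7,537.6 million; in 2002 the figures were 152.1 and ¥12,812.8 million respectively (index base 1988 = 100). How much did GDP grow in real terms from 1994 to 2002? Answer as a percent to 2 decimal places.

Deflate each year: 1994 → 7537.6/1.021 = 7382.57; 2002 → 12812.8/1.521 = 8423.93.
So real GDP changed by 8423.93/7382.57 − 1 = 0.1411, i.e. 14.11%.

14.11%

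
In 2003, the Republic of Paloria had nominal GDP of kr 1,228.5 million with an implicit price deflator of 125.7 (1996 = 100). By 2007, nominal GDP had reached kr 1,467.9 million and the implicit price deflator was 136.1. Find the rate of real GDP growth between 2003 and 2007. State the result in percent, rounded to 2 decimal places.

10.36%

Deflate each year: 2003 → 1228.5/1.257 = 977.33; 2007 → 1467.9/1.361 = 1078.55.
So real GDP changed by 1078.55/977.33 − 1 = 0.1036, i.e. 10.36%.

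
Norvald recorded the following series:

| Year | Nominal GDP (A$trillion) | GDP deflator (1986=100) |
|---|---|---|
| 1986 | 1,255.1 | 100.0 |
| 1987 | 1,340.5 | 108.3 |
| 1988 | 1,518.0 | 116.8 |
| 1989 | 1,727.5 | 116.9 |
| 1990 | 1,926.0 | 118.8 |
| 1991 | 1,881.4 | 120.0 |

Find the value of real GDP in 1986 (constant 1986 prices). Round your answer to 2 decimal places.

A$1,255.10 trillion

Real GDP 1986 = 1255.1 / 1.000 = 1255.10.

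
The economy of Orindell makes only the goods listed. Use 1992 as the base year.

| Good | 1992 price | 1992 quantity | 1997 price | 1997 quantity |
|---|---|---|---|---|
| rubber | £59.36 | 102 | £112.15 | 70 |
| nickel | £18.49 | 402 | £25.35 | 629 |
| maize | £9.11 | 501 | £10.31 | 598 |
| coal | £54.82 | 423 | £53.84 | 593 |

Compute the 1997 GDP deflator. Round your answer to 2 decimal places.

115.16

Nominal GDP 1997 = 112.15·70 + 25.35·629 + 10.31·598 + 53.84·593 = 61888.15.
Real GDP 1997 (at 1992 prices) = 59.36·70 + 18.49·629 + 9.11·598 + 54.82·593 = 53741.45.
Deflator = Nominal/Real × 100 = 61888.15/53741.45 × 100 = 115.159.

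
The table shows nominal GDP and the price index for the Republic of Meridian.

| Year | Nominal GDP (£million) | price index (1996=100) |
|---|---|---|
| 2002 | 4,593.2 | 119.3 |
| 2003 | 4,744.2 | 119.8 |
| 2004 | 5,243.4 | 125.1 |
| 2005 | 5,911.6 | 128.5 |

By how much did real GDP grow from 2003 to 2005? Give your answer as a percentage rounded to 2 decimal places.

Real GDP 2003 = 4744.2/1.198 = 3960.10.
Real GDP 2005 = 5911.6/1.285 = 4600.47.
Change = 4600.47/3960.10 − 1 = 0.1617.

16.17%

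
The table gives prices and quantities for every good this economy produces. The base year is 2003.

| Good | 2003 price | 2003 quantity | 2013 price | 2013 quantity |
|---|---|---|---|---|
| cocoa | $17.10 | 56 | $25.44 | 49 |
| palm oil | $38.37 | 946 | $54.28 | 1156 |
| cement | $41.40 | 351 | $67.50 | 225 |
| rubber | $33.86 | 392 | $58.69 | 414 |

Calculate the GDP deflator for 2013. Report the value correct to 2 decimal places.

Nominal GDP 2013 = 25.44·49 + 54.28·1156 + 67.50·225 + 58.69·414 = 103479.40.
Real GDP 2013 (at 2003 prices) = 17.10·49 + 38.37·1156 + 41.40·225 + 33.86·414 = 68526.66.
Deflator = Nominal/Real × 100 = 103479.40/68526.66 × 100 = 151.006.

151.01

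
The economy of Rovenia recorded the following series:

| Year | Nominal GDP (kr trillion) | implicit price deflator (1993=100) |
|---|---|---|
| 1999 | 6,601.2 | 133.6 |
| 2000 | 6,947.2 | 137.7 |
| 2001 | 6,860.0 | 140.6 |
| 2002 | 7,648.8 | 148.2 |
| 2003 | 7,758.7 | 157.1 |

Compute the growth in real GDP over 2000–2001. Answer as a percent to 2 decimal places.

-3.29%

Real GDP 2000 = 6947.2/1.377 = 5045.17.
Real GDP 2001 = 6860.0/1.406 = 4879.09.
Change = 4879.09/5045.17 − 1 = -0.0329.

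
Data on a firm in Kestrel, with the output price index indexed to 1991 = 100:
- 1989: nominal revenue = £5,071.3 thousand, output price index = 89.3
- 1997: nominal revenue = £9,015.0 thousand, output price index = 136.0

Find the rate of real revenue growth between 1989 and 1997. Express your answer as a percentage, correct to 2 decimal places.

Deflate each year: 1989 → 5071.3/0.893 = 5678.95; 1997 → 9015.0/1.360 = 6628.68.
So real revenue changed by 6628.68/5678.95 − 1 = 0.1672, i.e. 16.72%.

16.72%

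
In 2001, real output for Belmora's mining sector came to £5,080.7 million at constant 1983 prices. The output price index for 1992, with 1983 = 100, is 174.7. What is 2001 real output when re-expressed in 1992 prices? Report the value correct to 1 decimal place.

£8,876.0 million

Real output in 1992 prices = Real output in 1983 prices × (P_1992/P_1983) = 5080.7 × 1.747 = 8875.98.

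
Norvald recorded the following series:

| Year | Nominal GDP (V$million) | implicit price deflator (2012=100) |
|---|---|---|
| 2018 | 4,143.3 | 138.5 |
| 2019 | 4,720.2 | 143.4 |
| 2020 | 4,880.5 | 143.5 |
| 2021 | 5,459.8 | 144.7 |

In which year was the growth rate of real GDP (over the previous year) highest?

2021

2019: real = 4720.2/1.434 = 3291.63; growth vs 2018 (2991.55) = 10.03%.
2020: real = 4880.5/1.435 = 3401.05; growth vs 2019 (3291.63) = 3.32%.
2021: real = 5459.8/1.447 = 3773.19; growth vs 2020 (3401.05) = 10.94%.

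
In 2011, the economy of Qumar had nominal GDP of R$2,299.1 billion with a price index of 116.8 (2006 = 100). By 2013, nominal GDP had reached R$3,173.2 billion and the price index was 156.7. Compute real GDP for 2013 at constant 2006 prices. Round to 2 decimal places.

Real GDP = Nominal / (price index/100) = 3173.2 / 1.567 = 2025.02.

R$2,025.02 billion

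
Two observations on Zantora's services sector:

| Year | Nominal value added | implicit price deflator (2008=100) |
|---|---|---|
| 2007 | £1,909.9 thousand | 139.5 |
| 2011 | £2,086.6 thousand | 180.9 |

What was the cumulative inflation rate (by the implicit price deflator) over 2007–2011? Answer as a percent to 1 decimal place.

Price-level change = 180.9 / 139.5 − 1 = 0.2968.

29.7%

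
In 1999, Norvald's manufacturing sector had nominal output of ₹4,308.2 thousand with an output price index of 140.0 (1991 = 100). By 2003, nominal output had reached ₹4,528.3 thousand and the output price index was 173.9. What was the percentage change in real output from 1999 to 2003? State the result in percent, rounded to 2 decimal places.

-15.38%

Real output 1999 = 4308.2 / 1.400 = 3077.29.
Real output 2003 = 4528.3 / 1.739 = 2603.97.
Real growth = 2603.97 / 3077.29 − 1 = -0.1538.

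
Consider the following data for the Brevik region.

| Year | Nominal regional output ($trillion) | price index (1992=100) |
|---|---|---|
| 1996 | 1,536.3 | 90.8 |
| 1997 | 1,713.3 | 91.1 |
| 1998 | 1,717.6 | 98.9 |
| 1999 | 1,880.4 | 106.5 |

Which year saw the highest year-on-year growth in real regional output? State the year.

1997: real = 1713.3/0.911 = 1880.68; growth vs 1996 (1691.96) = 11.15%.
1998: real = 1717.6/0.989 = 1736.70; growth vs 1997 (1880.68) = -7.66%.
1999: real = 1880.4/1.065 = 1765.63; growth vs 1998 (1736.70) = 1.67%.

1997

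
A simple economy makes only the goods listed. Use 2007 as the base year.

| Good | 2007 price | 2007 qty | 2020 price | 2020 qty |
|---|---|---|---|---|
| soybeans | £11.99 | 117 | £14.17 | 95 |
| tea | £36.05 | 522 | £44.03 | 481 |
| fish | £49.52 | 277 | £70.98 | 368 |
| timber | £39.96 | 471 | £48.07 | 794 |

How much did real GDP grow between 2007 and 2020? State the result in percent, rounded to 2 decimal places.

29.70%

Real GDP 2007 = Nominal GDP 2007 = 11.99·117 + 36.05·522 + 49.52·277 + 39.96·471 = 52759.13.
Real GDP 2020 (at 2007 prices) = 11.99·95 + 36.05·481 + 49.52·368 + 39.96·794 = 68430.70.
Real growth = 68430.70/52759.13 − 1 = 0.2970.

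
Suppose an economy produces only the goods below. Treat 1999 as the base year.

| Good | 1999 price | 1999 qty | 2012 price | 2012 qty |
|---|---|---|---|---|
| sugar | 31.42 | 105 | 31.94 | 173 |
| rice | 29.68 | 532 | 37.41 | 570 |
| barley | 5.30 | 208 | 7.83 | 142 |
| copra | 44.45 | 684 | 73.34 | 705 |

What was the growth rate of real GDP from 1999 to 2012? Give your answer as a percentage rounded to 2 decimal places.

7.61%

Real GDP 1999 = Nominal GDP 1999 = 31.42·105 + 29.68·532 + 5.30·208 + 44.45·684 = 50595.06.
Real GDP 2012 (at 1999 prices) = 31.42·173 + 29.68·570 + 5.30·142 + 44.45·705 = 54443.11.
Real growth = 54443.11/50595.06 − 1 = 0.0761.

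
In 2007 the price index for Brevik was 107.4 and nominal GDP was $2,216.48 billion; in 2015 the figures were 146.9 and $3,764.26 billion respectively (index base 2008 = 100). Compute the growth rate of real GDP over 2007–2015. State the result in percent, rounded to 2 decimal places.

Real GDP 2007 = 2216.48 / 1.074 = 2063.76.
Real GDP 2015 = 3764.26 / 1.469 = 2562.46.
Real growth = 2562.46 / 2063.76 − 1 = 0.2416.

24.16%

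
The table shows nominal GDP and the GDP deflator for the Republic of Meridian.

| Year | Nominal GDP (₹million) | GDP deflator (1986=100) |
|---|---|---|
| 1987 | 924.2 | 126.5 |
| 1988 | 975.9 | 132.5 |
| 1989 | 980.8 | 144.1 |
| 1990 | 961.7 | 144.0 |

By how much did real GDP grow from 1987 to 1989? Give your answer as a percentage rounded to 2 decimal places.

Real GDP 1987 = 924.2/1.265 = 730.59.
Real GDP 1989 = 980.8/1.441 = 680.64.
Change = 680.64/730.59 − 1 = -0.0684.

-6.84%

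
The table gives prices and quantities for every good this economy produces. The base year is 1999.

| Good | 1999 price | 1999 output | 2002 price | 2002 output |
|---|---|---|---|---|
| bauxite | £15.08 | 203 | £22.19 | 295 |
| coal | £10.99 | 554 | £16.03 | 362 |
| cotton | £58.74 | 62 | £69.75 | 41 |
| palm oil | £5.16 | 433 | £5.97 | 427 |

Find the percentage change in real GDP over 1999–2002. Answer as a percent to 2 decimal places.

Real GDP 1999 = Nominal GDP 1999 = 15.08·203 + 10.99·554 + 58.74·62 + 5.16·433 = 15025.86.
Real GDP 2002 (at 1999 prices) = 15.08·295 + 10.99·362 + 58.74·41 + 5.16·427 = 13038.64.
Real growth = 13038.64/15025.86 − 1 = -0.1323.

-13.23%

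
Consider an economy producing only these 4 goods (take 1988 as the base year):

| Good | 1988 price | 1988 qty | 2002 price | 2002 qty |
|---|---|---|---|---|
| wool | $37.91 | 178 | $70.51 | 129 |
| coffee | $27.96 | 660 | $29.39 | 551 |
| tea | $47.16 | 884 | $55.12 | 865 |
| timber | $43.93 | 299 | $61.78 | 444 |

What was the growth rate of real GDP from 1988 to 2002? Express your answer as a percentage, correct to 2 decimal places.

Real GDP 1988 = Nominal GDP 1988 = 37.91·178 + 27.96·660 + 47.16·884 + 43.93·299 = 80026.09.
Real GDP 2002 (at 1988 prices) = 37.91·129 + 27.96·551 + 47.16·865 + 43.93·444 = 80594.67.
Real growth = 80594.67/80026.09 − 1 = 0.0071.

0.71%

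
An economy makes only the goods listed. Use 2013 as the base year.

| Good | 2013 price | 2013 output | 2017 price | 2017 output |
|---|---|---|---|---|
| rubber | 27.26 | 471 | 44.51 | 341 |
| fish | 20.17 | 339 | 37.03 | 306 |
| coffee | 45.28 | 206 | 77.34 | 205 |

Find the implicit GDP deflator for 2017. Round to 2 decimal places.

171.17

Nominal GDP 2017 = 44.51·341 + 37.03·306 + 77.34·205 = 42363.79.
Real GDP 2017 (at 2013 prices) = 27.26·341 + 20.17·306 + 45.28·205 = 24750.08.
Deflator = Nominal/Real × 100 = 42363.79/24750.08 × 100 = 171.166.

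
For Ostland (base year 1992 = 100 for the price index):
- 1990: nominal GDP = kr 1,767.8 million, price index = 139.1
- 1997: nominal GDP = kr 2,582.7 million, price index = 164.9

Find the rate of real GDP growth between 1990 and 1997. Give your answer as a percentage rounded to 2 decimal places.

Deflate each year: 1990 → 1767.8/1.391 = 1270.88; 1997 → 2582.7/1.649 = 1566.22.
So real GDP changed by 1566.22/1270.88 − 1 = 0.2324, i.e. 23.24%.

23.24%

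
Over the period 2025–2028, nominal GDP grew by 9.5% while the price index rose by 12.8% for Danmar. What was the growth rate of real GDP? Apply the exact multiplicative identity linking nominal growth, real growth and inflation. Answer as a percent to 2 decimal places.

(1 + g_nom) = (1 + g_real)(1 + π), so g_real = 1.0950 / 1.1280 − 1 = -0.02926.

-2.93%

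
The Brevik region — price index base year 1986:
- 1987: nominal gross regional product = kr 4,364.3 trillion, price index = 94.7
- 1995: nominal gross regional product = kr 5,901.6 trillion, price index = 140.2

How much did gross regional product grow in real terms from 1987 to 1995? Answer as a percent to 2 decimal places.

Real gross regional product 1987 = 4364.3 / 0.947 = 4608.55.
Real gross regional product 1995 = 5901.6 / 1.402 = 4209.42.
Real growth = 4209.42 / 4608.55 − 1 = -0.0866.

-8.66%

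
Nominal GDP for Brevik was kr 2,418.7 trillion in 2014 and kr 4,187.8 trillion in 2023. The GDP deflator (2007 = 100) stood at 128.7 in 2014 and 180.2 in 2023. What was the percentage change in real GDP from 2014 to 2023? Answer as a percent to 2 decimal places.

Deflate each year: 2014 → 2418.7/1.287 = 1879.33; 2023 → 4187.8/1.802 = 2323.97.
So real GDP changed by 2323.97/1879.33 − 1 = 0.2366, i.e. 23.66%.

23.66%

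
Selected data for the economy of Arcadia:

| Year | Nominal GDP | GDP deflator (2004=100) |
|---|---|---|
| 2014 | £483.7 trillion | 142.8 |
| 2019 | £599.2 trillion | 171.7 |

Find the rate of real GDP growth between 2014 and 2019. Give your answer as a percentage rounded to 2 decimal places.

Deflate each year: 2014 → 483.7/1.428 = 338.73; 2019 → 599.2/1.717 = 348.98.
So real GDP changed by 348.98/338.73 − 1 = 0.0303, i.e. 3.03%.

3.03%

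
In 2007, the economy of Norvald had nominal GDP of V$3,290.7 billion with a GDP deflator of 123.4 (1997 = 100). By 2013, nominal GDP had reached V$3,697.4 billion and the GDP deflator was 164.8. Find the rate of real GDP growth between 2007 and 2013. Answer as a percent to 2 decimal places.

Deflate each year: 2007 → 3290.7/1.234 = 2666.69; 2013 → 3697.4/1.648 = 2243.57.
So real GDP changed by 2243.57/2666.69 − 1 = -0.1587, i.e. -15.87%.

-15.87%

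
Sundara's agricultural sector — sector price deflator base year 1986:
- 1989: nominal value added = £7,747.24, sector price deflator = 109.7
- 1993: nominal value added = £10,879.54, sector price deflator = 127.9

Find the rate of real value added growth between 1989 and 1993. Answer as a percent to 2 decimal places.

Deflate each year: 1989 → 7747.24/1.097 = 7062.21; 1993 → 10879.54/1.279 = 8506.29.
So real value added changed by 8506.29/7062.21 − 1 = 0.2045, i.e. 20.45%.

20.45%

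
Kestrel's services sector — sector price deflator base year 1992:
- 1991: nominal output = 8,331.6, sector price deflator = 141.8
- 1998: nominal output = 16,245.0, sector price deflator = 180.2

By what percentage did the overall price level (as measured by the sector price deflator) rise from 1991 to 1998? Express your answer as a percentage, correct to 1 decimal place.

Price-level change = 180.2 / 141.8 − 1 = 0.2708.

27.1%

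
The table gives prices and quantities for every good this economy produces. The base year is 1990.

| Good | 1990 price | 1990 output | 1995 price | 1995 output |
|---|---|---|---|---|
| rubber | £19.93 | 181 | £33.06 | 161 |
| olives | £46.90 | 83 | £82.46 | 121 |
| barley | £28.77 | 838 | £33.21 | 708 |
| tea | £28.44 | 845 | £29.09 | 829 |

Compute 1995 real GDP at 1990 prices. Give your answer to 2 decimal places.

Real GDP 1995 = Σ (p_1990 × q_1995) = 19.93·161 + 46.90·121 + 28.77·708 + 28.44·829 = 52829.55.

£52829.55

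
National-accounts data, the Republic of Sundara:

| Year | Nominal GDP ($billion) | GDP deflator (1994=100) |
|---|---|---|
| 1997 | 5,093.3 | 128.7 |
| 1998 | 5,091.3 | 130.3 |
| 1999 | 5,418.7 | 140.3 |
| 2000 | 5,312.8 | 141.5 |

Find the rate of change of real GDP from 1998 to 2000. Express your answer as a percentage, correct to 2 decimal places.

-3.91%

Real GDP 1998 = 5091.3/1.303 = 3907.37.
Real GDP 2000 = 5312.8/1.415 = 3754.63.
Change = 3754.63/3907.37 − 1 = -0.0391.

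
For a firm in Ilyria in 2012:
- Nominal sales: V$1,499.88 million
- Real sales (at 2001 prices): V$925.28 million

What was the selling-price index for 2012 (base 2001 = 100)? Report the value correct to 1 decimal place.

selling-price index = (Nominal / Real) × 100 = 1499.88 / 925.28 × 100 = 162.10.

162.1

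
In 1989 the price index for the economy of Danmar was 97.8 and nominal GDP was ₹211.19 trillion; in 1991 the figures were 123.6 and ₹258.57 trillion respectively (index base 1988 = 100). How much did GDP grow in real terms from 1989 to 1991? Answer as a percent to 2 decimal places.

Real GDP 1989 = 211.19 / 0.978 = 215.94.
Real GDP 1991 = 258.57 / 1.236 = 209.20.
Real growth = 209.20 / 215.94 − 1 = -0.0312.

-3.12%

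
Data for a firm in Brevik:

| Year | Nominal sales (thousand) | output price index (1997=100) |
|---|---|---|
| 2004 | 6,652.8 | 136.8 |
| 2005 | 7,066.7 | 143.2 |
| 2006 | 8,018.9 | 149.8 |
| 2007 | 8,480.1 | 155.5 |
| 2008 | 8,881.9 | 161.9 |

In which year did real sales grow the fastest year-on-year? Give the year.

2006

2005: real = 7066.7/1.432 = 4934.85; growth vs 2004 (4863.16) = 1.47%.
2006: real = 8018.9/1.498 = 5353.07; growth vs 2005 (4934.85) = 8.47%.
2007: real = 8480.1/1.555 = 5453.44; growth vs 2006 (5353.07) = 1.87%.
2008: real = 8881.9/1.619 = 5486.04; growth vs 2007 (5453.44) = 0.60%.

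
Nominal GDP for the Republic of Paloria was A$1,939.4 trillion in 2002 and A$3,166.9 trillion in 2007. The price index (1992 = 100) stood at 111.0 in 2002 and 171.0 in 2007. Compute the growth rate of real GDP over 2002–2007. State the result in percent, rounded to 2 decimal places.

6.00%

Deflate each year: 2002 → 1939.4/1.110 = 1747.21; 2007 → 3166.9/1.710 = 1851.99.
So real GDP changed by 1851.99/1747.21 − 1 = 0.0600, i.e. 6.00%.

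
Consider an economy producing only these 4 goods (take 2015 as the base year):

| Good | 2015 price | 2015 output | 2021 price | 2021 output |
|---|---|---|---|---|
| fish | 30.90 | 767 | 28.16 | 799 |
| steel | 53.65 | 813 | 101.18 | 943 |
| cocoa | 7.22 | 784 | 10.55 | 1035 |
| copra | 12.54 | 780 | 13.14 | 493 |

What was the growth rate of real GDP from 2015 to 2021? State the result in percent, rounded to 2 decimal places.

Real GDP 2015 = Nominal GDP 2015 = 30.90·767 + 53.65·813 + 7.22·784 + 12.54·780 = 82759.43.
Real GDP 2021 (at 2015 prices) = 30.90·799 + 53.65·943 + 7.22·1035 + 12.54·493 = 88935.97.
Real growth = 88935.97/82759.43 − 1 = 0.0746.

7.46%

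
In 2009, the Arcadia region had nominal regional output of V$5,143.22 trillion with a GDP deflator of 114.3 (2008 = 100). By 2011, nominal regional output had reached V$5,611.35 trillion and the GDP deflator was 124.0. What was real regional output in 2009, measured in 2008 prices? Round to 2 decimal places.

V$4,499.76 trillion

Real regional output = Nominal / (GDP deflator/100) = 5143.22 / 1.143 = 4499.76.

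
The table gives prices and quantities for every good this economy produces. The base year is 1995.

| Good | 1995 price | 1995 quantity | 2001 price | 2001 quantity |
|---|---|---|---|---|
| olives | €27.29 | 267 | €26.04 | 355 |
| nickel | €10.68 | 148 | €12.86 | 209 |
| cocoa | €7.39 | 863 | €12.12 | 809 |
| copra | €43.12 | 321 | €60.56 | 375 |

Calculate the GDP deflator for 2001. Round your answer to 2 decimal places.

Nominal GDP 2001 = 26.04·355 + 12.86·209 + 12.12·809 + 60.56·375 = 44447.02.
Real GDP 2001 (at 1995 prices) = 27.29·355 + 10.68·209 + 7.39·809 + 43.12·375 = 34068.58.
Deflator = Nominal/Real × 100 = 44447.02/34068.58 × 100 = 130.463.

130.46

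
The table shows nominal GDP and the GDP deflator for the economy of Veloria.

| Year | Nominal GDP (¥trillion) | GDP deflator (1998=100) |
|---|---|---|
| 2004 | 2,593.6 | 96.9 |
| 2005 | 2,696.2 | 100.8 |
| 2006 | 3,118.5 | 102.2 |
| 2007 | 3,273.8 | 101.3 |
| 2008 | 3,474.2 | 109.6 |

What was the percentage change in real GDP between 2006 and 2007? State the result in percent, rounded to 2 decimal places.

5.91%

Real GDP 2006 = 3118.5/1.022 = 3051.37.
Real GDP 2007 = 3273.8/1.013 = 3231.79.
Change = 3231.79/3051.37 − 1 = 0.0591.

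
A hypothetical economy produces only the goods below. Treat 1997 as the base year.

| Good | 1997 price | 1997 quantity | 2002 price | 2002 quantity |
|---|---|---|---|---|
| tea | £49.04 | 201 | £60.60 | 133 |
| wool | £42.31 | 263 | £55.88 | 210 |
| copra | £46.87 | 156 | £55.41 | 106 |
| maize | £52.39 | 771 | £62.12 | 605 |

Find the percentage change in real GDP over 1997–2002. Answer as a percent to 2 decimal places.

Real GDP 1997 = Nominal GDP 1997 = 49.04·201 + 42.31·263 + 46.87·156 + 52.39·771 = 68688.98.
Real GDP 2002 (at 1997 prices) = 49.04·133 + 42.31·210 + 46.87·106 + 52.39·605 = 52071.59.
Real growth = 52071.59/68688.98 − 1 = -0.2419.

-24.19%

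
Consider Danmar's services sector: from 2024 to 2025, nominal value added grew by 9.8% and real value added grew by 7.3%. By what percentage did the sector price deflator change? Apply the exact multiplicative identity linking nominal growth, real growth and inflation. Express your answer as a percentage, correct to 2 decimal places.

(1 + g_nom) = (1 + g_real)(1 + π), so π = 1.0980 / 1.0730 − 1 = 0.02330.

2.33%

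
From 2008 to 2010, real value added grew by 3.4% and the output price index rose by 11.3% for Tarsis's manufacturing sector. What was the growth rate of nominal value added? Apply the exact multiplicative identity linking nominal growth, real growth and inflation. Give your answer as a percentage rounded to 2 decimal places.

15.08%

(1 + g_nom) = (1 + g_real)(1 + π) = 1.0340 × 1.1130 = 1.15084.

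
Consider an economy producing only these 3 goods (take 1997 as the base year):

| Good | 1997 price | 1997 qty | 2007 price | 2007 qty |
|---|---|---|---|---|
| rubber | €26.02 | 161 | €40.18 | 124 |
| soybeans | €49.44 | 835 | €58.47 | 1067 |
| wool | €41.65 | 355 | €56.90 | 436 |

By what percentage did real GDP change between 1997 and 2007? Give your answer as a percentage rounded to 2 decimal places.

Real GDP 1997 = Nominal GDP 1997 = 26.02·161 + 49.44·835 + 41.65·355 = 60257.37.
Real GDP 2007 (at 1997 prices) = 26.02·124 + 49.44·1067 + 41.65·436 = 74138.36.
Real growth = 74138.36/60257.37 − 1 = 0.2304.

23.04%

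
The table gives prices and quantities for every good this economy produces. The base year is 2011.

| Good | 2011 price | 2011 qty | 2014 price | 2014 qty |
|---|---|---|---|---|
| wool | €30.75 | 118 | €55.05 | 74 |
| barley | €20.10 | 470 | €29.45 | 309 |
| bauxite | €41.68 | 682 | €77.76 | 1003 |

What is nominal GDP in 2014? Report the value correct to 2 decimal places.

Nominal GDP 2014 = Σ (p_2014 × q_2014) = 55.05·74 + 29.45·309 + 77.76·1003 = 91167.03.

€91167.03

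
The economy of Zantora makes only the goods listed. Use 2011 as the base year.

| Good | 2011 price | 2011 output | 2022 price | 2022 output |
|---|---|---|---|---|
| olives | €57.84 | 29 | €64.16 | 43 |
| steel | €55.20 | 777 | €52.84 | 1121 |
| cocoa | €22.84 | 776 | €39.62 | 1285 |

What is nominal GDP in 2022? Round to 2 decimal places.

Nominal GDP 2022 = Σ (p_2022 × q_2022) = 64.16·43 + 52.84·1121 + 39.62·1285 = 112904.22.

€112904.22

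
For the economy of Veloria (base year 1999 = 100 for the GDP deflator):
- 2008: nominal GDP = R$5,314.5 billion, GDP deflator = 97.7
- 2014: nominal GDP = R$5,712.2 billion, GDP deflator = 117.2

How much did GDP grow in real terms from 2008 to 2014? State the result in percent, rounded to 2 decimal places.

Deflate each year: 2008 → 5314.5/0.977 = 5439.61; 2014 → 5712.2/1.172 = 4873.89.
So real GDP changed by 4873.89/5439.61 − 1 = -0.1040, i.e. -10.40%.

-10.40%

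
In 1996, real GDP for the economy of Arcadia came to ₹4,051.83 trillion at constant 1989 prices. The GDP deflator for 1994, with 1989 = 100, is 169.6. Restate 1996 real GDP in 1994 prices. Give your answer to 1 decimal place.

₹6,871.9 trillion

Real GDP in 1994 prices = Real GDP in 1989 prices × (P_1994/P_1989) = 4051.83 × 1.696 = 6871.90.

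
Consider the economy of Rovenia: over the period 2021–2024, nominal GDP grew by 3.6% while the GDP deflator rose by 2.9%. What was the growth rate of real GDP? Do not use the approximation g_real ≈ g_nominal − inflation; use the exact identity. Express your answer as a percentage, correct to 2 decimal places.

(1 + g_nom) = (1 + g_real)(1 + π), so g_real = 1.0360 / 1.0290 − 1 = 0.00680.

0.68%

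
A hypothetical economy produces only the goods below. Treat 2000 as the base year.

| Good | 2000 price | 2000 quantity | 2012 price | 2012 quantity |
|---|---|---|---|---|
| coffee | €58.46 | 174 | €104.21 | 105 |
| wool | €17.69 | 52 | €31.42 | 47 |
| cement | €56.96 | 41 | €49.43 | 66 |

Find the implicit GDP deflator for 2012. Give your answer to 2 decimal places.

Nominal GDP 2012 = 104.21·105 + 31.42·47 + 49.43·66 = 15681.17.
Real GDP 2012 (at 2000 prices) = 58.46·105 + 17.69·47 + 56.96·66 = 10729.09.
Deflator = Nominal/Real × 100 = 15681.17/10729.09 × 100 = 146.156.

146.16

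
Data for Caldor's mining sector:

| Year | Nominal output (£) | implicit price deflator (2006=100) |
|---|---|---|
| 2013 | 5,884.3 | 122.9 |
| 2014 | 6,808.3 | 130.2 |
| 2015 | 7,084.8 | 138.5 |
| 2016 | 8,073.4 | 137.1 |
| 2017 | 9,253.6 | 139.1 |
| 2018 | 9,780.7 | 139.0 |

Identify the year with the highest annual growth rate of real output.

2014: real = 6808.3/1.302 = 5229.11; growth vs 2013 (4787.88) = 9.22%.
2015: real = 7084.8/1.385 = 5115.38; growth vs 2014 (5229.11) = -2.17%.
2016: real = 8073.4/1.371 = 5888.69; growth vs 2015 (5115.38) = 15.12%.
2017: real = 9253.6/1.391 = 6652.48; growth vs 2016 (5888.69) = 12.97%.
2018: real = 9780.7/1.390 = 7036.47; growth vs 2017 (6652.48) = 5.77%.

2016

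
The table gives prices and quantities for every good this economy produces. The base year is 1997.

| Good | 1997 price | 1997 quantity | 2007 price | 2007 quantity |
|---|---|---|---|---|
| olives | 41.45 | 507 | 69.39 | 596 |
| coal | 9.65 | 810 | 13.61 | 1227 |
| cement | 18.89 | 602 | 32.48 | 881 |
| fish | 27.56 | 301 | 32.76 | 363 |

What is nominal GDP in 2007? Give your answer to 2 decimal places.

Nominal GDP 2007 = Σ (p_2007 × q_2007) = 69.39·596 + 13.61·1227 + 32.48·881 + 32.76·363 = 98562.67.

98562.67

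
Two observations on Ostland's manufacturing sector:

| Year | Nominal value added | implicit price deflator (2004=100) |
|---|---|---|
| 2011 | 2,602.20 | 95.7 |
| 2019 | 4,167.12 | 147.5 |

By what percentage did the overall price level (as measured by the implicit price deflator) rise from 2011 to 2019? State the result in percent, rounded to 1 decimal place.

54.1%

Price-level change = 147.5 / 95.7 − 1 = 0.5413.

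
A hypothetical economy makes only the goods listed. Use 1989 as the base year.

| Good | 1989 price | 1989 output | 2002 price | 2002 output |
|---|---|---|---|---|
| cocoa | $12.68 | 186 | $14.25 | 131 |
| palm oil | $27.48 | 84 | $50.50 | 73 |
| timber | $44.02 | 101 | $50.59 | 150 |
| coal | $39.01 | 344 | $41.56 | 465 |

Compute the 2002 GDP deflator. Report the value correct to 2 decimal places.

114.28

Nominal GDP 2002 = 14.25·131 + 50.50·73 + 50.59·150 + 41.56·465 = 32467.15.
Real GDP 2002 (at 1989 prices) = 12.68·131 + 27.48·73 + 44.02·150 + 39.01·465 = 28409.77.
Deflator = Nominal/Real × 100 = 32467.15/28409.77 × 100 = 114.282.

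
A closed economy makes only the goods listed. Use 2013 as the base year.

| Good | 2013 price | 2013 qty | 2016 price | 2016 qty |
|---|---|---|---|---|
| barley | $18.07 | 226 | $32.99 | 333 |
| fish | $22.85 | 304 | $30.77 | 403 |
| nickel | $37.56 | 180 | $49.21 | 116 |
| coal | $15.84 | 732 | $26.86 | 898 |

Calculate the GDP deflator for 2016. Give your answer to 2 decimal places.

Nominal GDP 2016 = 32.99·333 + 30.77·403 + 49.21·116 + 26.86·898 = 53214.62.
Real GDP 2016 (at 2013 prices) = 18.07·333 + 22.85·403 + 37.56·116 + 15.84·898 = 33807.14.
Deflator = Nominal/Real × 100 = 53214.62/33807.14 × 100 = 157.406.

157.41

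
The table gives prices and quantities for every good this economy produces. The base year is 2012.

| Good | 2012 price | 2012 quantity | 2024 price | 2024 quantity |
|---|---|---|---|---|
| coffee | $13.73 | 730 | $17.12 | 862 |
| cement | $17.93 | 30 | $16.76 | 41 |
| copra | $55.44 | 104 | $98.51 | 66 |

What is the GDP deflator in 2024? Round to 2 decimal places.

135.23

Nominal GDP 2024 = 17.12·862 + 16.76·41 + 98.51·66 = 21946.26.
Real GDP 2024 (at 2012 prices) = 13.73·862 + 17.93·41 + 55.44·66 = 16229.43.
Deflator = Nominal/Real × 100 = 21946.26/16229.43 × 100 = 135.225.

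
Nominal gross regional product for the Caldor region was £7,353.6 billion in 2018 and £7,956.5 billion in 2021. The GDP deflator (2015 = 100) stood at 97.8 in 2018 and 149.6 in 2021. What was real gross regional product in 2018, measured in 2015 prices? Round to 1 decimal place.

Real gross regional product = Nominal / (GDP deflator/100) = 7353.6 / 0.978 = 7519.02.

£7,519.0 billion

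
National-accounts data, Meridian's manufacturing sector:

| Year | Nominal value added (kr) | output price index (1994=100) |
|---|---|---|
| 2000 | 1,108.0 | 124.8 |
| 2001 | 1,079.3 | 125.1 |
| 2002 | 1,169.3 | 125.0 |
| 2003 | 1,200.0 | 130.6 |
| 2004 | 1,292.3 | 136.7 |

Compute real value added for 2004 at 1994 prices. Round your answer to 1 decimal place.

kr 945.4

Real value added 2004 = 1292.3 / 1.367 = 945.35.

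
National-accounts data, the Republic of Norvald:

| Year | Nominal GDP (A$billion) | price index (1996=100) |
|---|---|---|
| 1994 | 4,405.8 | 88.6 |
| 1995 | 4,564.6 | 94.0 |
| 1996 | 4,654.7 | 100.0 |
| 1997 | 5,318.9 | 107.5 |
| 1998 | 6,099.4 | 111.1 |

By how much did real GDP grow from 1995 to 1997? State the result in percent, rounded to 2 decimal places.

1.89%

Real GDP 1995 = 4564.6/0.940 = 4855.96.
Real GDP 1997 = 5318.9/1.075 = 4947.81.
Change = 4947.81/4855.96 − 1 = 0.0189.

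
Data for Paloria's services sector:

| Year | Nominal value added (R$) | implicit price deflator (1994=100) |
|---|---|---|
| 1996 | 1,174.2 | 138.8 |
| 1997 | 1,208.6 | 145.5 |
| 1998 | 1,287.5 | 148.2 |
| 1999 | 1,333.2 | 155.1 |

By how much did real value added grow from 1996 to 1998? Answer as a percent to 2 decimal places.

2.69%

Real value added 1996 = 1174.2/1.388 = 845.97.
Real value added 1998 = 1287.5/1.482 = 868.76.
Change = 868.76/845.97 − 1 = 0.0269.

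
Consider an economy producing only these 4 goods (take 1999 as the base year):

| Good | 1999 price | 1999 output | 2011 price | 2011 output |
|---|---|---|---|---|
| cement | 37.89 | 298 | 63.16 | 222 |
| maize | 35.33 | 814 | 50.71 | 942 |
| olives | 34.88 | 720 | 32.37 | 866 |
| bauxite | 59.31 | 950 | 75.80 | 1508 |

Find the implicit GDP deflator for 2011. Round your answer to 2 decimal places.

Nominal GDP 2011 = 63.16·222 + 50.71·942 + 32.37·866 + 75.80·1508 = 204129.16.
Real GDP 2011 (at 1999 prices) = 37.89·222 + 35.33·942 + 34.88·866 + 59.31·1508 = 161338.00.
Deflator = Nominal/Real × 100 = 204129.16/161338.00 × 100 = 126.523.

126.52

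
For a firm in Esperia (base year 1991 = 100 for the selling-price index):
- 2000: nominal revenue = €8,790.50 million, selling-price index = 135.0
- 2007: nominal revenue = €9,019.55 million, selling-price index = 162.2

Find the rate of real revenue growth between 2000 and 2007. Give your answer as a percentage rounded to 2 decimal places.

Deflate each year: 2000 → 8790.50/1.350 = 6511.48; 2007 → 9019.55/1.622 = 5560.76.
So real revenue changed by 5560.76/6511.48 − 1 = -0.1460, i.e. -14.60%.

-14.60%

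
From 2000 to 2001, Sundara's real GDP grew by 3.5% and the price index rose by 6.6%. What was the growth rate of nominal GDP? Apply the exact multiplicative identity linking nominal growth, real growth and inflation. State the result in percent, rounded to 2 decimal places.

(1 + g_nom) = (1 + g_real)(1 + π) = 1.0350 × 1.0660 = 1.10331.

10.33%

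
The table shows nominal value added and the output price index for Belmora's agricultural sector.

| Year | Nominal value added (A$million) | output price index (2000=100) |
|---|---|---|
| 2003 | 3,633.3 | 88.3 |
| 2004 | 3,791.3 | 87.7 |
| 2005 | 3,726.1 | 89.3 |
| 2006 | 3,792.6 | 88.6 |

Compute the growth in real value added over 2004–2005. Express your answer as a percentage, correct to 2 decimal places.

Real value added 2004 = 3791.3/0.877 = 4323.03.
Real value added 2005 = 3726.1/0.893 = 4172.56.
Change = 4172.56/4323.03 − 1 = -0.0348.

-3.48%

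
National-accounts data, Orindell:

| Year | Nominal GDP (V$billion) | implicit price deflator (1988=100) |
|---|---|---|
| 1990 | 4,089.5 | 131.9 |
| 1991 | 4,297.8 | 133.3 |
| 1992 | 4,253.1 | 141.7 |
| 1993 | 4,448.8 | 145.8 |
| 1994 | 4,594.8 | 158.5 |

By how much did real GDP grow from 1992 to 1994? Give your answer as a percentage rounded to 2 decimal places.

-3.42%

Real GDP 1992 = 4253.1/1.417 = 3001.48.
Real GDP 1994 = 4594.8/1.585 = 2898.93.
Change = 2898.93/3001.48 − 1 = -0.0342.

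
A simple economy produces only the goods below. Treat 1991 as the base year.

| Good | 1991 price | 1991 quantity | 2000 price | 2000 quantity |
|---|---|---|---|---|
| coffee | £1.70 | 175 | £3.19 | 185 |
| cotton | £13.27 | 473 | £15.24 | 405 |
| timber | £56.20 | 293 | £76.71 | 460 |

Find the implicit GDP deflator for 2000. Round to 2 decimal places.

Nominal GDP 2000 = 3.19·185 + 15.24·405 + 76.71·460 = 42048.95.
Real GDP 2000 (at 1991 prices) = 1.70·185 + 13.27·405 + 56.20·460 = 31540.85.
Deflator = Nominal/Real × 100 = 42048.95/31540.85 × 100 = 133.316.

133.32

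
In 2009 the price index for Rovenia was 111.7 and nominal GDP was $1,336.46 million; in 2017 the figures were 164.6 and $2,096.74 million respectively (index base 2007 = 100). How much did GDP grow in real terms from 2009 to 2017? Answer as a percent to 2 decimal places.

Deflate each year: 2009 → 1336.46/1.117 = 1196.47; 2017 → 2096.74/1.646 = 1273.84.
So real GDP changed by 1273.84/1196.47 − 1 = 0.0647, i.e. 6.47%.

6.47%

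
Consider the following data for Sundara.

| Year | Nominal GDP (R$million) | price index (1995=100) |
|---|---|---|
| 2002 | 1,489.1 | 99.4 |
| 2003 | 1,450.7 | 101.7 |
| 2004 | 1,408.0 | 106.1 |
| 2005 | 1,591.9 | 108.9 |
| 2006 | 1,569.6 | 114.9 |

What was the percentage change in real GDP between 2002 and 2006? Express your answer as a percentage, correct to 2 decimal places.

-8.81%

Real GDP 2002 = 1489.1/0.994 = 1498.09.
Real GDP 2006 = 1569.6/1.149 = 1366.06.
Change = 1366.06/1498.09 − 1 = -0.0881.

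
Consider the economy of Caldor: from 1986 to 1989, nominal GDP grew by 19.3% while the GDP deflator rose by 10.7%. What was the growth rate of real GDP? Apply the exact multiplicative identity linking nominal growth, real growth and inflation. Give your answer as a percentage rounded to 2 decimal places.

7.77%

(1 + g_nom) = (1 + g_real)(1 + π), so g_real = 1.1930 / 1.1070 − 1 = 0.07769.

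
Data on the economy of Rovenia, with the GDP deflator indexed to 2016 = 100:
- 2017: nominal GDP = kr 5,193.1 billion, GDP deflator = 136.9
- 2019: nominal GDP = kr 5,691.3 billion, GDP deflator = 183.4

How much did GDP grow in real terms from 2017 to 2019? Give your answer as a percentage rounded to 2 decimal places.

-18.19%

Real GDP 2017 = 5193.1 / 1.369 = 3793.35.
Real GDP 2019 = 5691.3 / 1.834 = 3103.22.
Real growth = 3103.22 / 3793.35 − 1 = -0.1819.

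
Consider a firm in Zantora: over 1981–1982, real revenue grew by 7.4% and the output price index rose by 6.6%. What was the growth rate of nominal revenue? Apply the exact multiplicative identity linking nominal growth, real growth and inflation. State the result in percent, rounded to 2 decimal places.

14.49%

(1 + g_nom) = (1 + g_real)(1 + π) = 1.0740 × 1.0660 = 1.14488.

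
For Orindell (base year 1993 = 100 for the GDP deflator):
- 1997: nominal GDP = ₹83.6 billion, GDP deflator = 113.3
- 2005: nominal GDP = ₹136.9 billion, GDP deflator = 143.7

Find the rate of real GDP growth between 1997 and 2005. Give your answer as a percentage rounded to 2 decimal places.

Deflate each year: 1997 → 83.6/1.133 = 73.79; 2005 → 136.9/1.437 = 95.27.
So real GDP changed by 95.27/73.79 − 1 = 0.2911, i.e. 29.11%.

29.11%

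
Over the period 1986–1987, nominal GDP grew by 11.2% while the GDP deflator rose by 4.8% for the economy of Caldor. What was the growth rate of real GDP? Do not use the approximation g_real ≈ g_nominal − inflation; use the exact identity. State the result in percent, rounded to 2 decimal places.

(1 + g_nom) = (1 + g_real)(1 + π), so g_real = 1.1120 / 1.0480 − 1 = 0.06107.

6.11%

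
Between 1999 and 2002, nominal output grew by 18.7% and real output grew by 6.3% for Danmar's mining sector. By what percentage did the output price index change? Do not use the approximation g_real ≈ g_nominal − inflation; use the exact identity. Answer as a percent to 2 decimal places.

11.67%

(1 + g_nom) = (1 + g_real)(1 + π), so π = 1.1870 / 1.0630 − 1 = 0.11665.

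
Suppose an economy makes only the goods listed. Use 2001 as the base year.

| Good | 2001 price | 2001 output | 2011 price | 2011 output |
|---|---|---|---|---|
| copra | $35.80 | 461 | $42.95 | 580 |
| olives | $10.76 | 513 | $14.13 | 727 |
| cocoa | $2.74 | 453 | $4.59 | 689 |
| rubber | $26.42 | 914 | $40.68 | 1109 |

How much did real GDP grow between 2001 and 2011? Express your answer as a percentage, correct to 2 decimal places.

26.07%

Real GDP 2001 = Nominal GDP 2001 = 35.80·461 + 10.76·513 + 2.74·453 + 26.42·914 = 47412.78.
Real GDP 2011 (at 2001 prices) = 35.80·580 + 10.76·727 + 2.74·689 + 26.42·1109 = 59774.16.
Real growth = 59774.16/47412.78 − 1 = 0.2607.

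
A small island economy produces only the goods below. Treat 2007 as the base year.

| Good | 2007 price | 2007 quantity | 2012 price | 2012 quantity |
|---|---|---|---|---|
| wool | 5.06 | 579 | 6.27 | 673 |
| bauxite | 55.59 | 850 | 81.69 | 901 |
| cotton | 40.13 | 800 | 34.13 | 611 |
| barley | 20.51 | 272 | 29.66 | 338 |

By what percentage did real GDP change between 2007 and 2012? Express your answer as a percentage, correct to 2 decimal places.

-3.32%

Real GDP 2007 = Nominal GDP 2007 = 5.06·579 + 55.59·850 + 40.13·800 + 20.51·272 = 87863.96.
Real GDP 2012 (at 2007 prices) = 5.06·673 + 55.59·901 + 40.13·611 + 20.51·338 = 84943.78.
Real growth = 84943.78/87863.96 − 1 = -0.0332.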